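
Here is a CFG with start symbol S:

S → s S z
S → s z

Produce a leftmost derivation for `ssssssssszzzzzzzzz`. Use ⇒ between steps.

S⇒sSz⇒ssSzz⇒sssSzzz⇒ssssSzzzz⇒sssssSzzzzz⇒ssssssSzzzzzz⇒sssssssSzzzzzzz⇒ssssssssSzzzzzzzz⇒ssssssssszzzzzzzzz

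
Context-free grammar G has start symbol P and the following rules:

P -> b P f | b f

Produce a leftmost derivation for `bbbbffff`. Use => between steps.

P => bPf => bbPff => bbbPfff => bbbbffff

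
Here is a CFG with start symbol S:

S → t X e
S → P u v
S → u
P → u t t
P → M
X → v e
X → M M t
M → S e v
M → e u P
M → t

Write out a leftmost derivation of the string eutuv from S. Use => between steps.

S => Puv   [S → P u v]
Puv => Muv   [P → M]
Muv => euPuv   [M → e u P]
euPuv => euMuv   [P → M]
euMuv => eutuv   [M → t]

S=>Puv=>Muv=>euPuv=>euMuv=>eutuv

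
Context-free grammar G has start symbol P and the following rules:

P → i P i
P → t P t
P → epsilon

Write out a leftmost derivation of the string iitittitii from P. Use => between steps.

P=>iPi=>iiPii=>iitPtii=>iitiPitii=>iititPtitii=>iitittitii

P => iPi   [P → i P i]
iPi => iiPii   [P → i P i]
iiPii => iitPtii   [P → t P t]
iitPtii => iitiPitii   [P → i P i]
iitiPitii => iititPtitii   [P → t P t]
iititPtitii => iitittitii   [P → epsilon]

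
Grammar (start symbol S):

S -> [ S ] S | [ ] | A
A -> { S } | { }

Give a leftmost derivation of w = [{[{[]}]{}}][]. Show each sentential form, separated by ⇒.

S ⇒ [S]S   [S -> [ S ] S]
[S]S ⇒ [A]S   [S -> A]
[A]S ⇒ [{S}]S   [A -> { S }]
[{S}]S ⇒ [{[S]S}]S   [S -> [ S ] S]
[{[S]S}]S ⇒ [{[A]S}]S   [S -> A]
[{[A]S}]S ⇒ [{[{S}]S}]S   [A -> { S }]
[{[{S}]S}]S ⇒ [{[{[]}]S}]S   [S -> [ ]]
[{[{[]}]S}]S ⇒ [{[{[]}]A}]S   [S -> A]
[{[{[]}]A}]S ⇒ [{[{[]}]{}}]S   [A -> { }]
[{[{[]}]{}}]S ⇒ [{[{[]}]{}}][]   [S -> [ ]]

S ⇒ [S]S ⇒ [A]S ⇒ [{S}]S ⇒ [{[S]S}]S ⇒ [{[A]S}]S ⇒ [{[{S}]S}]S ⇒ [{[{[]}]S}]S ⇒ [{[{[]}]A}]S ⇒ [{[{[]}]{}}]S ⇒ [{[{[]}]{}}][]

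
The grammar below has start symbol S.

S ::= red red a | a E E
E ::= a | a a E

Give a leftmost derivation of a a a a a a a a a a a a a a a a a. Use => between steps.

S => a E E => a a a E E => a a a a a E E => a a a a a a a E E => a a a a a a a a a E E => a a a a a a a a a a a E E => a a a a a a a a a a a a E => a a a a a a a a a a a a a a E => a a a a a a a a a a a a a a a a E => a a a a a a a a a a a a a a a a a

S => a E E   [S ::= a E E]
a E E => a a a E E   [E ::= a a E]
a a a E E => a a a a a E E   [E ::= a a E]
a a a a a E E => a a a a a a a E E   [E ::= a a E]
a a a a a a a E E => a a a a a a a a a E E   [E ::= a a E]
a a a a a a a a a E E => a a a a a a a a a a a E E   [E ::= a a E]
a a a a a a a a a a a E E => a a a a a a a a a a a a E   [E ::= a]
a a a a a a a a a a a a E => a a a a a a a a a a a a a a E   [E ::= a a E]
a a a a a a a a a a a a a a E => a a a a a a a a a a a a a a a a E   [E ::= a a E]
a a a a a a a a a a a a a a a a E => a a a a a a a a a a a a a a a a a   [E ::= a]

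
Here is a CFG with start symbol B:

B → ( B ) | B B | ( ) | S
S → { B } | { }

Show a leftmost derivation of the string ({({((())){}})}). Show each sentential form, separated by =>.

B => (B) => (S) => ({B}) => ({(B)}) => ({(S)}) => ({({B})}) => ({({BB})}) => ({({(B)B})}) => ({({((B))B})}) => ({({((()))B})}) => ({({((()))S})}) => ({({((())){}})})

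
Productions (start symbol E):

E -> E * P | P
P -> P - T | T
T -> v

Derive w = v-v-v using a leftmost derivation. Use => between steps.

E=>P=>P-T=>P-T-T=>T-T-T=>v-T-T=>v-v-T=>v-v-v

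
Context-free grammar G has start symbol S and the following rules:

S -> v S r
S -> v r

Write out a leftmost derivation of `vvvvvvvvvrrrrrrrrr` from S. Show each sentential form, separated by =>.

S=>vSr=>vvSrr=>vvvSrrr=>vvvvSrrrr=>vvvvvSrrrrr=>vvvvvvSrrrrrr=>vvvvvvvSrrrrrrr=>vvvvvvvvSrrrrrrrr=>vvvvvvvvvrrrrrrrrr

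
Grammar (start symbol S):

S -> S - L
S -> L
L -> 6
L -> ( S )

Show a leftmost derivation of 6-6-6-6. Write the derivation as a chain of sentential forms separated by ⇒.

S⇒S-L⇒S-L-L⇒S-L-L-L⇒L-L-L-L⇒6-L-L-L⇒6-6-L-L⇒6-6-6-L⇒6-6-6-6

S ⇒ S-L   [S -> S - L]
S-L ⇒ S-L-L   [S -> S - L]
S-L-L ⇒ S-L-L-L   [S -> S - L]
S-L-L-L ⇒ L-L-L-L   [S -> L]
L-L-L-L ⇒ 6-L-L-L   [L -> 6]
6-L-L-L ⇒ 6-6-L-L   [L -> 6]
6-6-L-L ⇒ 6-6-6-L   [L -> 6]
6-6-6-L ⇒ 6-6-6-6   [L -> 6]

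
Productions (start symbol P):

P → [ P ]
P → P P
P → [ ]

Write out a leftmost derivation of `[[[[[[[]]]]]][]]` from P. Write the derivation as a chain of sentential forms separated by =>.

P => [P]   [P → [ P ]]
[P] => [PP]   [P → P P]
[PP] => [[P]P]   [P → [ P ]]
[[P]P] => [[[P]]P]   [P → [ P ]]
[[[P]]P] => [[[[P]]]P]   [P → [ P ]]
[[[[P]]]P] => [[[[[P]]]]P]   [P → [ P ]]
[[[[[P]]]]P] => [[[[[[P]]]]]P]   [P → [ P ]]
[[[[[[P]]]]]P] => [[[[[[[]]]]]]P]   [P → [ ]]
[[[[[[[]]]]]]P] => [[[[[[[]]]]]][]]   [P → [ ]]

P=>[P]=>[PP]=>[[P]P]=>[[[P]]P]=>[[[[P]]]P]=>[[[[[P]]]]P]=>[[[[[[P]]]]]P]=>[[[[[[[]]]]]]P]=>[[[[[[[]]]]]][]]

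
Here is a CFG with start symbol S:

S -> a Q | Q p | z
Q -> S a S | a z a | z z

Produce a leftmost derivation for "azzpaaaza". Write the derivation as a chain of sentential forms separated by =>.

S => aQ   [S -> a Q]
aQ => aSaS   [Q -> S a S]
aSaS => aQpaS   [S -> Q p]
aQpaS => azzpaS   [Q -> z z]
azzpaS => azzpaaQ   [S -> a Q]
azzpaaQ => azzpaaaza   [Q -> a z a]

S=>aQ=>aSaS=>aQpaS=>azzpaS=>azzpaaQ=>azzpaaaza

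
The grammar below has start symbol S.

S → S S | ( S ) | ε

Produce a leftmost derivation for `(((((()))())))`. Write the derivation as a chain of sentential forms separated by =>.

S=>(S)=>(SS)=>((S)S)=>(((S))S)=>(((SS))S)=>((((S)S))S)=>(((((S))S))S)=>((((((S)))S))S)=>(((((()))S))S)=>(((((()))(S)))S)=>(((((()))()))S)=>(((((()))())))

S => (S)   [S → ( S )]
(S) => (SS)   [S → S S]
(SS) => ((S)S)   [S → ( S )]
((S)S) => (((S))S)   [S → ( S )]
(((S))S) => (((SS))S)   [S → S S]
(((SS))S) => ((((S)S))S)   [S → ( S )]
((((S)S))S) => (((((S))S))S)   [S → ( S )]
(((((S))S))S) => ((((((S)))S))S)   [S → ( S )]
((((((S)))S))S) => (((((()))S))S)   [S → ε]
(((((()))S))S) => (((((()))(S)))S)   [S → ( S )]
(((((()))(S)))S) => (((((()))()))S)   [S → ε]
(((((()))()))S) => (((((()))())))   [S → ε]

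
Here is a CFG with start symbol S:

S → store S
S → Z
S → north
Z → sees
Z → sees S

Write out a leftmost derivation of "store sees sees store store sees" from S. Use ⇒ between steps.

S ⇒ store S ⇒ store Z ⇒ store sees S ⇒ store sees Z ⇒ store sees sees S ⇒ store sees sees store S ⇒ store sees sees store store S ⇒ store sees sees store store Z ⇒ store sees sees store store sees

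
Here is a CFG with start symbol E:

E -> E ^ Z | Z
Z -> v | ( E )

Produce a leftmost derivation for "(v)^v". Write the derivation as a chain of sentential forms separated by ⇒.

E ⇒ E^Z ⇒ Z^Z ⇒ (E)^Z ⇒ (Z)^Z ⇒ (v)^Z ⇒ (v)^v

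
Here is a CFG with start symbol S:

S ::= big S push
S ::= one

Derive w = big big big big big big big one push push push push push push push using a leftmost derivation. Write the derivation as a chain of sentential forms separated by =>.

S => big S push => big big S push push => big big big S push push push => big big big big S push push push push => big big big big big S push push push push push => big big big big big big S push push push push push push => big big big big big big big S push push push push push push push => big big big big big big big one push push push push push push push

S => big S push   [S ::= big S push]
big S push => big big S push push   [S ::= big S push]
big big S push push => big big big S push push push   [S ::= big S push]
big big big S push push push => big big big big S push push push push   [S ::= big S push]
big big big big S push push push push => big big big big big S push push push push push   [S ::= big S push]
big big big big big S push push push push push => big big big big big big S push push push push push push   [S ::= big S push]
big big big big big big S push push push push push push => big big big big big big big S push push push push push push push   [S ::= big S push]
big big big big big big big S push push push push push push push => big big big big big big big one push push push push push push push   [S ::= one]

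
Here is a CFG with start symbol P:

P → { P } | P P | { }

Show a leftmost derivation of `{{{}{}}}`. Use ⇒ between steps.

P ⇒ {P} ⇒ {{P}} ⇒ {{PP}} ⇒ {{{}P}} ⇒ {{{}{}}}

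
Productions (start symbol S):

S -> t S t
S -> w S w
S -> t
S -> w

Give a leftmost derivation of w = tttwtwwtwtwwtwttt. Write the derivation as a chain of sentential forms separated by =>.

S => tSt   [S -> t S t]
tSt => ttStt   [S -> t S t]
ttStt => tttSttt   [S -> t S t]
tttSttt => tttwSwttt   [S -> w S w]
tttwSwttt => tttwtStwttt   [S -> t S t]
tttwtStwttt => tttwtwSwtwttt   [S -> w S w]
tttwtwSwtwttt => tttwtwwSwwtwttt   [S -> w S w]
tttwtwwSwwtwttt => tttwtwwtStwwtwttt   [S -> t S t]
tttwtwwtStwwtwttt => tttwtwwtwtwwtwttt   [S -> w]

S=>tSt=>ttStt=>tttSttt=>tttwSwttt=>tttwtStwttt=>tttwtwSwtwttt=>tttwtwwSwwtwttt=>tttwtwwtStwwtwttt=>tttwtwwtwtwwtwttt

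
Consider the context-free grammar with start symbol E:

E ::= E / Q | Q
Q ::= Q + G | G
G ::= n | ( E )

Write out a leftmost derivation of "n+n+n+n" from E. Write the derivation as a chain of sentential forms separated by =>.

E => Q   [E ::= Q]
Q => Q+G   [Q ::= Q + G]
Q+G => Q+G+G   [Q ::= Q + G]
Q+G+G => Q+G+G+G   [Q ::= Q + G]
Q+G+G+G => G+G+G+G   [Q ::= G]
G+G+G+G => n+G+G+G   [G ::= n]
n+G+G+G => n+n+G+G   [G ::= n]
n+n+G+G => n+n+n+G   [G ::= n]
n+n+n+G => n+n+n+n   [G ::= n]

E => Q => Q+G => Q+G+G => Q+G+G+G => G+G+G+G => n+G+G+G => n+n+G+G => n+n+n+G => n+n+n+n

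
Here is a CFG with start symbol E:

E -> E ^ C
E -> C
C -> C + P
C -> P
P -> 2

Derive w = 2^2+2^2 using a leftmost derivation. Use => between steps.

E => E^C   [E -> E ^ C]
E^C => E^C^C   [E -> E ^ C]
E^C^C => C^C^C   [E -> C]
C^C^C => P^C^C   [C -> P]
P^C^C => 2^C^C   [P -> 2]
2^C^C => 2^C+P^C   [C -> C + P]
2^C+P^C => 2^P+P^C   [C -> P]
2^P+P^C => 2^2+P^C   [P -> 2]
2^2+P^C => 2^2+2^C   [P -> 2]
2^2+2^C => 2^2+2^P   [C -> P]
2^2+2^P => 2^2+2^2   [P -> 2]

E=>E^C=>E^C^C=>C^C^C=>P^C^C=>2^C^C=>2^C+P^C=>2^P+P^C=>2^2+P^C=>2^2+2^C=>2^2+2^P=>2^2+2^2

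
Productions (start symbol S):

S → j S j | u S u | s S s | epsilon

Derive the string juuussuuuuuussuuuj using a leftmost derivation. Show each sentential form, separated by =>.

S => jSj => juSuj => juuSuuj => juuuSuuuj => juuusSsuuuj => juuussSssuuuj => juuussuSussuuuj => juuussuuSuussuuuj => juuussuuuSuuussuuuj => juuussuuuuuussuuuj

S => jSj   [S → j S j]
jSj => juSuj   [S → u S u]
juSuj => juuSuuj   [S → u S u]
juuSuuj => juuuSuuuj   [S → u S u]
juuuSuuuj => juuusSsuuuj   [S → s S s]
juuusSsuuuj => juuussSssuuuj   [S → s S s]
juuussSssuuuj => juuussuSussuuuj   [S → u S u]
juuussuSussuuuj => juuussuuSuussuuuj   [S → u S u]
juuussuuSuussuuuj => juuussuuuSuuussuuuj   [S → u S u]
juuussuuuSuuussuuuj => juuussuuuuuussuuuj   [S → epsilon]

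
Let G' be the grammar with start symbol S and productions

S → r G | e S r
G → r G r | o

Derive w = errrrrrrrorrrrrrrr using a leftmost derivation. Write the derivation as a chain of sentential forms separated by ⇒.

S ⇒ eSr   [S → e S r]
eSr ⇒ erGr   [S → r G]
erGr ⇒ errGrr   [G → r G r]
errGrr ⇒ errrGrrr   [G → r G r]
errrGrrr ⇒ errrrGrrrr   [G → r G r]
errrrGrrrr ⇒ errrrrGrrrrr   [G → r G r]
errrrrGrrrrr ⇒ errrrrrGrrrrrr   [G → r G r]
errrrrrGrrrrrr ⇒ errrrrrrGrrrrrrr   [G → r G r]
errrrrrrGrrrrrrr ⇒ errrrrrrrGrrrrrrrr   [G → r G r]
errrrrrrrGrrrrrrrr ⇒ errrrrrrrorrrrrrrr   [G → o]

S ⇒ eSr ⇒ erGr ⇒ errGrr ⇒ errrGrrr ⇒ errrrGrrrr ⇒ errrrrGrrrrr ⇒ errrrrrGrrrrrr ⇒ errrrrrrGrrrrrrr ⇒ errrrrrrrGrrrrrrrr ⇒ errrrrrrrorrrrrrrr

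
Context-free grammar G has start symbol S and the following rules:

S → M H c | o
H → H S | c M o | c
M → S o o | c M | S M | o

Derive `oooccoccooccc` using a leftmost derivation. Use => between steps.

S=>MHc=>SooHc=>oooHc=>oooHSc=>ooocSc=>ooocMHcc=>ooocSooHcc=>ooocMHcooHcc=>oooccMHcooHcc=>oooccoHcooHcc=>oooccoccooHcc=>oooccoccooccc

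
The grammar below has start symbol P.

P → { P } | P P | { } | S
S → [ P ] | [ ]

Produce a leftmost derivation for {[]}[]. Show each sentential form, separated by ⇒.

P ⇒ PP ⇒ {P}P ⇒ {S}P ⇒ {[]}P ⇒ {[]}S ⇒ {[]}[]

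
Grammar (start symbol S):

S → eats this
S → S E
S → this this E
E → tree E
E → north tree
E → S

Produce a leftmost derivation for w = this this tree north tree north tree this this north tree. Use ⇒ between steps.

S ⇒ S E ⇒ S E E ⇒ this this E E E ⇒ this this tree E E E ⇒ this this tree north tree E E ⇒ this this tree north tree north tree E ⇒ this this tree north tree north tree S ⇒ this this tree north tree north tree this this E ⇒ this this tree north tree north tree this this north tree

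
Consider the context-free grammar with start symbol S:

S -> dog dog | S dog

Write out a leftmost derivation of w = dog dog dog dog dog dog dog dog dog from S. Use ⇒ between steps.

S ⇒ S dog ⇒ S dog dog ⇒ S dog dog dog ⇒ S dog dog dog dog ⇒ S dog dog dog dog dog ⇒ S dog dog dog dog dog dog ⇒ S dog dog dog dog dog dog dog ⇒ dog dog dog dog dog dog dog dog dog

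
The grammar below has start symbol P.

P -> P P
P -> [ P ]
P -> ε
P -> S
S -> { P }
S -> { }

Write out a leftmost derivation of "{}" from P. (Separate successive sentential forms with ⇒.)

P⇒PP⇒PPP⇒PPPP⇒PPPPP⇒SPPPP⇒{}PPPP⇒{}PPP⇒{}PP⇒{}P⇒{}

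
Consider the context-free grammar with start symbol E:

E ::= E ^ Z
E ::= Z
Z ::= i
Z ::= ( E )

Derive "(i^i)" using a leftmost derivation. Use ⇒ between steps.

E⇒Z⇒(E)⇒(E^Z)⇒(Z^Z)⇒(i^Z)⇒(i^i)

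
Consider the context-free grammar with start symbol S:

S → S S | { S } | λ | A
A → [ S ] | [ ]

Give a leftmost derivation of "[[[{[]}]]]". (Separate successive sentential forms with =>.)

S => A   [S → A]
A => [S]   [A → [ S ]]
[S] => [A]   [S → A]
[A] => [[S]]   [A → [ S ]]
[[S]] => [[SS]]   [S → S S]
[[SS]] => [[SSS]]   [S → S S]
[[SSS]] => [[ASS]]   [S → A]
[[ASS]] => [[[S]SS]]   [A → [ S ]]
[[[S]SS]] => [[[{S}]SS]]   [S → { S }]
[[[{S}]SS]] => [[[{A}]SS]]   [S → A]
[[[{A}]SS]] => [[[{[S]}]SS]]   [A → [ S ]]
[[[{[S]}]SS]] => [[[{[]}]SS]]   [S → λ]
[[[{[]}]SS]] => [[[{[]}]S]]   [S → λ]
[[[{[]}]S]] => [[[{[]}]]]   [S → λ]

S => A => [S] => [A] => [[S]] => [[SS]] => [[SSS]] => [[ASS]] => [[[S]SS]] => [[[{S}]SS]] => [[[{A}]SS]] => [[[{[S]}]SS]] => [[[{[]}]SS]] => [[[{[]}]S]] => [[[{[]}]]]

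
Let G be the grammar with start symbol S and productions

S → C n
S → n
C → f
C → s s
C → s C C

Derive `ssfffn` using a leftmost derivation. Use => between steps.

S=>Cn=>sCCn=>ssCCCn=>ssfCCn=>ssffCn=>ssfffn

S => Cn   [S → C n]
Cn => sCCn   [C → s C C]
sCCn => ssCCCn   [C → s C C]
ssCCCn => ssfCCn   [C → f]
ssfCCn => ssffCn   [C → f]
ssffCn => ssfffn   [C → f]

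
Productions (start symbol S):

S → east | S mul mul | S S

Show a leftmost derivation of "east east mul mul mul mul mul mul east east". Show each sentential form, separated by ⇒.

S ⇒ S S ⇒ S S S ⇒ S mul mul S S ⇒ S mul mul mul mul S S ⇒ S mul mul mul mul mul mul S S ⇒ S S mul mul mul mul mul mul S S ⇒ east S mul mul mul mul mul mul S S ⇒ east east mul mul mul mul mul mul S S ⇒ east east mul mul mul mul mul mul east S ⇒ east east mul mul mul mul mul mul east east

S ⇒ S S   [S → S S]
S S ⇒ S S S   [S → S S]
S S S ⇒ S mul mul S S   [S → S mul mul]
S mul mul S S ⇒ S mul mul mul mul S S   [S → S mul mul]
S mul mul mul mul S S ⇒ S mul mul mul mul mul mul S S   [S → S mul mul]
S mul mul mul mul mul mul S S ⇒ S S mul mul mul mul mul mul S S   [S → S S]
S S mul mul mul mul mul mul S S ⇒ east S mul mul mul mul mul mul S S   [S → east]
east S mul mul mul mul mul mul S S ⇒ east east mul mul mul mul mul mul S S   [S → east]
east east mul mul mul mul mul mul S S ⇒ east east mul mul mul mul mul mul east S   [S → east]
east east mul mul mul mul mul mul east S ⇒ east east mul mul mul mul mul mul east east   [S → east]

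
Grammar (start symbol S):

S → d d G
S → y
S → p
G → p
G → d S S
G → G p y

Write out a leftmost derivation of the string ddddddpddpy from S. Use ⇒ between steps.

S ⇒ ddG ⇒ dddSS ⇒ dddddGS ⇒ ddddddSSS ⇒ ddddddpSS ⇒ ddddddpddGS ⇒ ddddddpddpS ⇒ ddddddpddpy

S ⇒ ddG   [S → d d G]
ddG ⇒ dddSS   [G → d S S]
dddSS ⇒ dddddGS   [S → d d G]
dddddGS ⇒ ddddddSSS   [G → d S S]
ddddddSSS ⇒ ddddddpSS   [S → p]
ddddddpSS ⇒ ddddddpddGS   [S → d d G]
ddddddpddGS ⇒ ddddddpddpS   [G → p]
ddddddpddpS ⇒ ddddddpddpy   [S → y]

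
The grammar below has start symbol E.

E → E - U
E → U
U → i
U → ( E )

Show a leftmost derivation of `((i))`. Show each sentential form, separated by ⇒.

E ⇒ U ⇒ (E) ⇒ (U) ⇒ ((E)) ⇒ ((U)) ⇒ ((i))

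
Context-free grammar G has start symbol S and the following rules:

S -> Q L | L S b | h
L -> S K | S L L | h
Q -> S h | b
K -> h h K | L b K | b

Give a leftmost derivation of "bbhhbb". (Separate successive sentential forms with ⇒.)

S ⇒ QL   [S -> Q L]
QL ⇒ bL   [Q -> b]
bL ⇒ bSK   [L -> S K]
bSK ⇒ bQLK   [S -> Q L]
bQLK ⇒ bbLK   [Q -> b]
bbLK ⇒ bbhK   [L -> h]
bbhK ⇒ bbhLbK   [K -> L b K]
bbhLbK ⇒ bbhhbK   [L -> h]
bbhhbK ⇒ bbhhbb   [K -> b]

S⇒QL⇒bL⇒bSK⇒bQLK⇒bbLK⇒bbhK⇒bbhLbK⇒bbhhbK⇒bbhhbb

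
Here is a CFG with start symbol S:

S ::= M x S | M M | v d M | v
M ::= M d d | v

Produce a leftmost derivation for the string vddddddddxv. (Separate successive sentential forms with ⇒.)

S ⇒ MxS   [S ::= M x S]
MxS ⇒ MddxS   [M ::= M d d]
MddxS ⇒ MddddxS   [M ::= M d d]
MddddxS ⇒ MddddddxS   [M ::= M d d]
MddddddxS ⇒ MddddddddxS   [M ::= M d d]
MddddddddxS ⇒ vddddddddxS   [M ::= v]
vddddddddxS ⇒ vddddddddxv   [S ::= v]

S⇒MxS⇒MddxS⇒MddddxS⇒MddddddxS⇒MddddddddxS⇒vddddddddxS⇒vddddddddxv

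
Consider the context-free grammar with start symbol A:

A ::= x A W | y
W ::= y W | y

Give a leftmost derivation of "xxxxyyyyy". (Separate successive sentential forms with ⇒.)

A ⇒ xAW ⇒ xxAWW ⇒ xxxAWWW ⇒ xxxxAWWWW ⇒ xxxxyWWWW ⇒ xxxxyyWWW ⇒ xxxxyyyWW ⇒ xxxxyyyyW ⇒ xxxxyyyyy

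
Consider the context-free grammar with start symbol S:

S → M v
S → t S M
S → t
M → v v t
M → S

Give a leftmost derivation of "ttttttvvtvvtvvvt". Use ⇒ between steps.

S ⇒ tSM   [S → t S M]
tSM ⇒ tMvM   [S → M v]
tMvM ⇒ tSvM   [M → S]
tSvM ⇒ ttSMvM   [S → t S M]
ttSMvM ⇒ tttSMMvM   [S → t S M]
tttSMMvM ⇒ ttttMMvM   [S → t]
ttttMMvM ⇒ ttttSMvM   [M → S]
ttttSMvM ⇒ tttttSMMvM   [S → t S M]
tttttSMMvM ⇒ ttttttMMvM   [S → t]
ttttttMMvM ⇒ ttttttvvtMvM   [M → v v t]
ttttttvvtMvM ⇒ ttttttvvtvvtvM   [M → v v t]
ttttttvvtvvtvM ⇒ ttttttvvtvvtvvvt   [M → v v t]

S ⇒ tSM ⇒ tMvM ⇒ tSvM ⇒ ttSMvM ⇒ tttSMMvM ⇒ ttttMMvM ⇒ ttttSMvM ⇒ tttttSMMvM ⇒ ttttttMMvM ⇒ ttttttvvtMvM ⇒ ttttttvvtvvtvM ⇒ ttttttvvtvvtvvvt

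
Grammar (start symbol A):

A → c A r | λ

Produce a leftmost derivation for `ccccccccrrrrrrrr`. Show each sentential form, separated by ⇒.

A⇒cAr⇒ccArr⇒cccArrr⇒ccccArrrr⇒cccccArrrrr⇒ccccccArrrrrr⇒cccccccArrrrrrr⇒ccccccccArrrrrrrr⇒ccccccccrrrrrrrr

A ⇒ cAr   [A → c A r]
cAr ⇒ ccArr   [A → c A r]
ccArr ⇒ cccArrr   [A → c A r]
cccArrr ⇒ ccccArrrr   [A → c A r]
ccccArrrr ⇒ cccccArrrrr   [A → c A r]
cccccArrrrr ⇒ ccccccArrrrrr   [A → c A r]
ccccccArrrrrr ⇒ cccccccArrrrrrr   [A → c A r]
cccccccArrrrrrr ⇒ ccccccccArrrrrrrr   [A → c A r]
ccccccccArrrrrrrr ⇒ ccccccccrrrrrrrr   [A → λ]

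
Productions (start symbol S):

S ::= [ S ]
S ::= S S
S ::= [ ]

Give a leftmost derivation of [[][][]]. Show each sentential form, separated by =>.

S=>[S]=>[SS]=>[SSS]=>[[]SS]=>[[][]S]=>[[][][]]

S => [S]   [S ::= [ S ]]
[S] => [SS]   [S ::= S S]
[SS] => [SSS]   [S ::= S S]
[SSS] => [[]SS]   [S ::= [ ]]
[[]SS] => [[][]S]   [S ::= [ ]]
[[][]S] => [[][][]]   [S ::= [ ]]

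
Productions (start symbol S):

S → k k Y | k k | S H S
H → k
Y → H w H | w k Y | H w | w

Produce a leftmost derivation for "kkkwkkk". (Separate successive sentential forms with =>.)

S => SHS => kkYHS => kkHwHS => kkkwHS => kkkwkS => kkkwkkk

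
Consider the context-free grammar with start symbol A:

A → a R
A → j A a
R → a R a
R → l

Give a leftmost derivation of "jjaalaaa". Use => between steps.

A => jAa => jjAaa => jjaRaa => jjaaRaaa => jjaalaaa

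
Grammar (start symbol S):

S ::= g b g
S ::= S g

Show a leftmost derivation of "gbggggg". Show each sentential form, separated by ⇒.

S ⇒ Sg ⇒ Sgg ⇒ Sggg ⇒ Sgggg ⇒ gbggggg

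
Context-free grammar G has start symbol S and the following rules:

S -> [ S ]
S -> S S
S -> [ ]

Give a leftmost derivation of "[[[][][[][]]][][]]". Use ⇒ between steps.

S ⇒ [S] ⇒ [SS] ⇒ [SSS] ⇒ [[S]SS] ⇒ [[SS]SS] ⇒ [[SSS]SS] ⇒ [[[]SS]SS] ⇒ [[[][]S]SS] ⇒ [[[][][S]]SS] ⇒ [[[][][SS]]SS] ⇒ [[[][][[]S]]SS] ⇒ [[[][][[][]]]SS] ⇒ [[[][][[][]]][]S] ⇒ [[[][][[][]]][][]]

S ⇒ [S]   [S -> [ S ]]
[S] ⇒ [SS]   [S -> S S]
[SS] ⇒ [SSS]   [S -> S S]
[SSS] ⇒ [[S]SS]   [S -> [ S ]]
[[S]SS] ⇒ [[SS]SS]   [S -> S S]
[[SS]SS] ⇒ [[SSS]SS]   [S -> S S]
[[SSS]SS] ⇒ [[[]SS]SS]   [S -> [ ]]
[[[]SS]SS] ⇒ [[[][]S]SS]   [S -> [ ]]
[[[][]S]SS] ⇒ [[[][][S]]SS]   [S -> [ S ]]
[[[][][S]]SS] ⇒ [[[][][SS]]SS]   [S -> S S]
[[[][][SS]]SS] ⇒ [[[][][[]S]]SS]   [S -> [ ]]
[[[][][[]S]]SS] ⇒ [[[][][[][]]]SS]   [S -> [ ]]
[[[][][[][]]]SS] ⇒ [[[][][[][]]][]S]   [S -> [ ]]
[[[][][[][]]][]S] ⇒ [[[][][[][]]][][]]   [S -> [ ]]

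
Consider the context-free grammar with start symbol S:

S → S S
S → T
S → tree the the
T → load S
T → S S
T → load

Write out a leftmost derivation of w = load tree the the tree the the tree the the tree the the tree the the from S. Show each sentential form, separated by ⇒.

S ⇒ T ⇒ S S ⇒ S S S ⇒ T S S ⇒ load S S S ⇒ load S S S S ⇒ load S S S S S ⇒ load tree the the S S S S ⇒ load tree the the tree the the S S S ⇒ load tree the the tree the the tree the the S S ⇒ load tree the the tree the the tree the the tree the the S ⇒ load tree the the tree the the tree the the tree the the tree the the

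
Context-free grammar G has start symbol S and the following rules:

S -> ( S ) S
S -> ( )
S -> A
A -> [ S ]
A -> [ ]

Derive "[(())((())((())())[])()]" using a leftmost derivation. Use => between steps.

S=>A=>[S]=>[(S)S]=>[(())S]=>[(())(S)S]=>[(())((S)S)S]=>[(())((())S)S]=>[(())((())(S)S)S]=>[(())((())((S)S)S)S]=>[(())((())((())S)S)S]=>[(())((())((())())S)S]=>[(())((())((())())A)S]=>[(())((())((())())[])S]=>[(())((())((())())[])()]

S => A   [S -> A]
A => [S]   [A -> [ S ]]
[S] => [(S)S]   [S -> ( S ) S]
[(S)S] => [(())S]   [S -> ( )]
[(())S] => [(())(S)S]   [S -> ( S ) S]
[(())(S)S] => [(())((S)S)S]   [S -> ( S ) S]
[(())((S)S)S] => [(())((())S)S]   [S -> ( )]
[(())((())S)S] => [(())((())(S)S)S]   [S -> ( S ) S]
[(())((())(S)S)S] => [(())((())((S)S)S)S]   [S -> ( S ) S]
[(())((())((S)S)S)S] => [(())((())((())S)S)S]   [S -> ( )]
[(())((())((())S)S)S] => [(())((())((())())S)S]   [S -> ( )]
[(())((())((())())S)S] => [(())((())((())())A)S]   [S -> A]
[(())((())((())())A)S] => [(())((())((())())[])S]   [A -> [ ]]
[(())((())((())())[])S] => [(())((())((())())[])()]   [S -> ( )]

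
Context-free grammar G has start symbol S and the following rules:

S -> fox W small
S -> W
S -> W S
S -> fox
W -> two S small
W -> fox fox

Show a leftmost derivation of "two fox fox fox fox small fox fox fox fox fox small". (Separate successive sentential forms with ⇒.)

S ⇒ W S ⇒ two S small S ⇒ two W S small S ⇒ two fox fox S small S ⇒ two fox fox W small S ⇒ two fox fox fox fox small S ⇒ two fox fox fox fox small W S ⇒ two fox fox fox fox small fox fox S ⇒ two fox fox fox fox small fox fox fox W small ⇒ two fox fox fox fox small fox fox fox fox fox small

S ⇒ W S   [S -> W S]
W S ⇒ two S small S   [W -> two S small]
two S small S ⇒ two W S small S   [S -> W S]
two W S small S ⇒ two fox fox S small S   [W -> fox fox]
two fox fox S small S ⇒ two fox fox W small S   [S -> W]
two fox fox W small S ⇒ two fox fox fox fox small S   [W -> fox fox]
two fox fox fox fox small S ⇒ two fox fox fox fox small W S   [S -> W S]
two fox fox fox fox small W S ⇒ two fox fox fox fox small fox fox S   [W -> fox fox]
two fox fox fox fox small fox fox S ⇒ two fox fox fox fox small fox fox fox W small   [S -> fox W small]
two fox fox fox fox small fox fox fox W small ⇒ two fox fox fox fox small fox fox fox fox fox small   [W -> fox fox]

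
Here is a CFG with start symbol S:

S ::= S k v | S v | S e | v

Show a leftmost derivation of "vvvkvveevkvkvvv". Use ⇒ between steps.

S ⇒ Sv ⇒ Svv ⇒ Skvvv ⇒ Skvkvvv ⇒ Svkvkvvv ⇒ Sevkvkvvv ⇒ Seevkvkvvv ⇒ Sveevkvkvvv ⇒ Skvveevkvkvvv ⇒ Svkvveevkvkvvv ⇒ Svvkvveevkvkvvv ⇒ vvvkvveevkvkvvv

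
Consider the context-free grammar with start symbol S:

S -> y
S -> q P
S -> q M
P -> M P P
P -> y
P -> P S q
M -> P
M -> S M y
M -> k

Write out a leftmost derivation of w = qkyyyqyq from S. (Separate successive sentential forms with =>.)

S => qP   [S -> q P]
qP => qPSq   [P -> P S q]
qPSq => qPSqSq   [P -> P S q]
qPSqSq => qMPPSqSq   [P -> M P P]
qMPPSqSq => qkPPSqSq   [M -> k]
qkPPSqSq => qkyPSqSq   [P -> y]
qkyPSqSq => qkyySqSq   [P -> y]
qkyySqSq => qkyyyqSq   [S -> y]
qkyyyqSq => qkyyyqyq   [S -> y]

S => qP => qPSq => qPSqSq => qMPPSqSq => qkPPSqSq => qkyPSqSq => qkyySqSq => qkyyyqSq => qkyyyqyq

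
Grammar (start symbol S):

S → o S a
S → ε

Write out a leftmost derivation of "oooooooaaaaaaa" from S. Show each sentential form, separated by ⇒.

S ⇒ oSa   [S → o S a]
oSa ⇒ ooSaa   [S → o S a]
ooSaa ⇒ oooSaaa   [S → o S a]
oooSaaa ⇒ ooooSaaaa   [S → o S a]
ooooSaaaa ⇒ oooooSaaaaa   [S → o S a]
oooooSaaaaa ⇒ ooooooSaaaaaa   [S → o S a]
ooooooSaaaaaa ⇒ oooooooSaaaaaaa   [S → o S a]
oooooooSaaaaaaa ⇒ oooooooaaaaaaa   [S → ε]

S ⇒ oSa ⇒ ooSaa ⇒ oooSaaa ⇒ ooooSaaaa ⇒ oooooSaaaaa ⇒ ooooooSaaaaaa ⇒ oooooooSaaaaaaa ⇒ oooooooaaaaaaa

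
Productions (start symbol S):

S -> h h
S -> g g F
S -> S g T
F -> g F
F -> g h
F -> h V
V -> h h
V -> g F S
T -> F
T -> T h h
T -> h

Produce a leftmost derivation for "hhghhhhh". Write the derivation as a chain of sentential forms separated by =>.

S => SgT => hhgT => hhgThh => hhgFhh => hhghVhh => hhghhhhh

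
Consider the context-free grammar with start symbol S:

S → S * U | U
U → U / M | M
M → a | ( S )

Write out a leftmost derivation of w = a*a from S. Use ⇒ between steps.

S ⇒ S*U ⇒ U*U ⇒ M*U ⇒ a*U ⇒ a*M ⇒ a*a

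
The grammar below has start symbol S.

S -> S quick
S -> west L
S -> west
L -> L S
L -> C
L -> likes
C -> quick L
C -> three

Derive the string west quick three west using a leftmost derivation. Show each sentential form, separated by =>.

S => west L => west C => west quick L => west quick L S => west quick C S => west quick three S => west quick three west

S => west L   [S -> west L]
west L => west C   [L -> C]
west C => west quick L   [C -> quick L]
west quick L => west quick L S   [L -> L S]
west quick L S => west quick C S   [L -> C]
west quick C S => west quick three S   [C -> three]
west quick three S => west quick three west   [S -> west]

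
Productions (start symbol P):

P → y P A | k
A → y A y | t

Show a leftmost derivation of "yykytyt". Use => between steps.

P => yPA => yyPAA => yykAA => yykyAyA => yykytyA => yykytyt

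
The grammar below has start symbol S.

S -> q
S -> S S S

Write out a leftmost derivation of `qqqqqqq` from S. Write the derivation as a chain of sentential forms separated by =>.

S => SSS   [S -> S S S]
SSS => SSSSS   [S -> S S S]
SSSSS => SSSSSSS   [S -> S S S]
SSSSSSS => qSSSSSS   [S -> q]
qSSSSSS => qqSSSSS   [S -> q]
qqSSSSS => qqqSSSS   [S -> q]
qqqSSSS => qqqqSSS   [S -> q]
qqqqSSS => qqqqqSS   [S -> q]
qqqqqSS => qqqqqqS   [S -> q]
qqqqqqS => qqqqqqq   [S -> q]

S => SSS => SSSSS => SSSSSSS => qSSSSSS => qqSSSSS => qqqSSSS => qqqqSSS => qqqqqSS => qqqqqqS => qqqqqqq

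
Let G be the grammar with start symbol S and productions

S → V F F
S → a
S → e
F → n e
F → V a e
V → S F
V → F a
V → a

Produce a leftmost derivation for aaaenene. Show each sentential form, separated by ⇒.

S ⇒ VFF   [S → V F F]
VFF ⇒ SFFF   [V → S F]
SFFF ⇒ aFFF   [S → a]
aFFF ⇒ aVaeFF   [F → V a e]
aVaeFF ⇒ aaaeFF   [V → a]
aaaeFF ⇒ aaaeneF   [F → n e]
aaaeneF ⇒ aaaenene   [F → n e]

S ⇒ VFF ⇒ SFFF ⇒ aFFF ⇒ aVaeFF ⇒ aaaeFF ⇒ aaaeneF ⇒ aaaenene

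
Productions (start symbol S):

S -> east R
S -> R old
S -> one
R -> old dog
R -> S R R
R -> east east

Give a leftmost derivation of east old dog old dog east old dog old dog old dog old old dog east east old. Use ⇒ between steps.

S ⇒ R old ⇒ S R R old ⇒ R old R R old ⇒ S R R old R R old ⇒ east R R R old R R old ⇒ east old dog R R old R R old ⇒ east old dog old dog R old R R old ⇒ east old dog old dog S R R old R R old ⇒ east old dog old dog east R R R old R R old ⇒ east old dog old dog east old dog R R old R R old ⇒ east old dog old dog east old dog old dog R old R R old ⇒ east old dog old dog east old dog old dog old dog old R R old ⇒ east old dog old dog east old dog old dog old dog old old dog R old ⇒ east old dog old dog east old dog old dog old dog old old dog east east old

S ⇒ R old   [S -> R old]
R old ⇒ S R R old   [R -> S R R]
S R R old ⇒ R old R R old   [S -> R old]
R old R R old ⇒ S R R old R R old   [R -> S R R]
S R R old R R old ⇒ east R R R old R R old   [S -> east R]
east R R R old R R old ⇒ east old dog R R old R R old   [R -> old dog]
east old dog R R old R R old ⇒ east old dog old dog R old R R old   [R -> old dog]
east old dog old dog R old R R old ⇒ east old dog old dog S R R old R R old   [R -> S R R]
east old dog old dog S R R old R R old ⇒ east old dog old dog east R R R old R R old   [S -> east R]
east old dog old dog east R R R old R R old ⇒ east old dog old dog east old dog R R old R R old   [R -> old dog]
east old dog old dog east old dog R R old R R old ⇒ east old dog old dog east old dog old dog R old R R old   [R -> old dog]
east old dog old dog east old dog old dog R old R R old ⇒ east old dog old dog east old dog old dog old dog old R R old   [R -> old dog]
east old dog old dog east old dog old dog old dog old R R old ⇒ east old dog old dog east old dog old dog old dog old old dog R old   [R -> old dog]
east old dog old dog east old dog old dog old dog old old dog R old ⇒ east old dog old dog east old dog old dog old dog old old dog east east old   [R -> east east]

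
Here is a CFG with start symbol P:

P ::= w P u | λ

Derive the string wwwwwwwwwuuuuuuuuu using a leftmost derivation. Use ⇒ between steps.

P ⇒ wPu   [P ::= w P u]
wPu ⇒ wwPuu   [P ::= w P u]
wwPuu ⇒ wwwPuuu   [P ::= w P u]
wwwPuuu ⇒ wwwwPuuuu   [P ::= w P u]
wwwwPuuuu ⇒ wwwwwPuuuuu   [P ::= w P u]
wwwwwPuuuuu ⇒ wwwwwwPuuuuuu   [P ::= w P u]
wwwwwwPuuuuuu ⇒ wwwwwwwPuuuuuuu   [P ::= w P u]
wwwwwwwPuuuuuuu ⇒ wwwwwwwwPuuuuuuuu   [P ::= w P u]
wwwwwwwwPuuuuuuuu ⇒ wwwwwwwwwPuuuuuuuuu   [P ::= w P u]
wwwwwwwwwPuuuuuuuuu ⇒ wwwwwwwwwuuuuuuuuu   [P ::= λ]

P ⇒ wPu ⇒ wwPuu ⇒ wwwPuuu ⇒ wwwwPuuuu ⇒ wwwwwPuuuuu ⇒ wwwwwwPuuuuuu ⇒ wwwwwwwPuuuuuuu ⇒ wwwwwwwwPuuuuuuuu ⇒ wwwwwwwwwPuuuuuuuuu ⇒ wwwwwwwwwuuuuuuuuu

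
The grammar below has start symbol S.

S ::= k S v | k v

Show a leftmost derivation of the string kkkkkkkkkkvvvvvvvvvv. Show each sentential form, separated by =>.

S => kSv   [S ::= k S v]
kSv => kkSvv   [S ::= k S v]
kkSvv => kkkSvvv   [S ::= k S v]
kkkSvvv => kkkkSvvvv   [S ::= k S v]
kkkkSvvvv => kkkkkSvvvvv   [S ::= k S v]
kkkkkSvvvvv => kkkkkkSvvvvvv   [S ::= k S v]
kkkkkkSvvvvvv => kkkkkkkSvvvvvvv   [S ::= k S v]
kkkkkkkSvvvvvvv => kkkkkkkkSvvvvvvvv   [S ::= k S v]
kkkkkkkkSvvvvvvvv => kkkkkkkkkSvvvvvvvvv   [S ::= k S v]
kkkkkkkkkSvvvvvvvvv => kkkkkkkkkkvvvvvvvvvv   [S ::= k v]

S=>kSv=>kkSvv=>kkkSvvv=>kkkkSvvvv=>kkkkkSvvvvv=>kkkkkkSvvvvvv=>kkkkkkkSvvvvvvv=>kkkkkkkkSvvvvvvvv=>kkkkkkkkkSvvvvvvvvv=>kkkkkkkkkkvvvvvvvvvv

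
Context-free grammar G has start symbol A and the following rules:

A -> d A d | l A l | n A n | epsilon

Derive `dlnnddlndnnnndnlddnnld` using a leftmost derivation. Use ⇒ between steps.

A ⇒ dAd   [A -> d A d]
dAd ⇒ dlAld   [A -> l A l]
dlAld ⇒ dlnAnld   [A -> n A n]
dlnAnld ⇒ dlnnAnnld   [A -> n A n]
dlnnAnnld ⇒ dlnndAdnnld   [A -> d A d]
dlnndAdnnld ⇒ dlnnddAddnnld   [A -> d A d]
dlnnddAddnnld ⇒ dlnnddlAlddnnld   [A -> l A l]
dlnnddlAlddnnld ⇒ dlnnddlnAnlddnnld   [A -> n A n]
dlnnddlnAnlddnnld ⇒ dlnnddlndAdnlddnnld   [A -> d A d]
dlnnddlndAdnlddnnld ⇒ dlnnddlndnAndnlddnnld   [A -> n A n]
dlnnddlndnAndnlddnnld ⇒ dlnnddlndnnAnndnlddnnld   [A -> n A n]
dlnnddlndnnAnndnlddnnld ⇒ dlnnddlndnnnndnlddnnld   [A -> epsilon]

A⇒dAd⇒dlAld⇒dlnAnld⇒dlnnAnnld⇒dlnndAdnnld⇒dlnnddAddnnld⇒dlnnddlAlddnnld⇒dlnnddlnAnlddnnld⇒dlnnddlndAdnlddnnld⇒dlnnddlndnAndnlddnnld⇒dlnnddlndnnAnndnlddnnld⇒dlnnddlndnnnndnlddnnld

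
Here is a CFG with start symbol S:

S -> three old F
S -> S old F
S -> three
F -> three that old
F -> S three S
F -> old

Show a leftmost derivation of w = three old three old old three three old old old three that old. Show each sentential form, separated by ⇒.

S ⇒ S old F   [S -> S old F]
S old F ⇒ three old F old F   [S -> three old F]
three old F old F ⇒ three old S three S old F   [F -> S three S]
three old S three S old F ⇒ three old three old F three S old F   [S -> three old F]
three old three old F three S old F ⇒ three old three old old three S old F   [F -> old]
three old three old old three S old F ⇒ three old three old old three S old F old F   [S -> S old F]
three old three old old three S old F old F ⇒ three old three old old three three old F old F   [S -> three]
three old three old old three three old F old F ⇒ three old three old old three three old old old F   [F -> old]
three old three old old three three old old old F ⇒ three old three old old three three old old old three that old   [F -> three that old]

S ⇒ S old F ⇒ three old F old F ⇒ three old S three S old F ⇒ three old three old F three S old F ⇒ three old three old old three S old F ⇒ three old three old old three S old F old F ⇒ three old three old old three three old F old F ⇒ three old three old old three three old old old F ⇒ three old three old old three three old old old three that old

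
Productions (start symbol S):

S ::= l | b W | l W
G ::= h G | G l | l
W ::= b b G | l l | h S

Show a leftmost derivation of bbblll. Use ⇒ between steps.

S ⇒ bW   [S ::= b W]
bW ⇒ bbbG   [W ::= b b G]
bbbG ⇒ bbbGl   [G ::= G l]
bbbGl ⇒ bbbGll   [G ::= G l]
bbbGll ⇒ bbblll   [G ::= l]

S ⇒ bW ⇒ bbbG ⇒ bbbGl ⇒ bbbGll ⇒ bbblll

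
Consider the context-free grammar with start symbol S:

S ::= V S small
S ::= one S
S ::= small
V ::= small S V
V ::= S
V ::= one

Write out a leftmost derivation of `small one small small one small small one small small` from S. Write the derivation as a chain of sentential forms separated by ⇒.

S ⇒ V S small   [S ::= V S small]
V S small ⇒ small S V S small   [V ::= small S V]
small S V S small ⇒ small one S V S small   [S ::= one S]
small one S V S small ⇒ small one V S small V S small   [S ::= V S small]
small one V S small V S small ⇒ small one small S V S small V S small   [V ::= small S V]
small one small S V S small V S small ⇒ small one small small V S small V S small   [S ::= small]
small one small small V S small V S small ⇒ small one small small one S small V S small   [V ::= one]
small one small small one S small V S small ⇒ small one small small one small small V S small   [S ::= small]
small one small small one small small V S small ⇒ small one small small one small small one S small   [V ::= one]
small one small small one small small one S small ⇒ small one small small one small small one small small   [S ::= small]

S ⇒ V S small ⇒ small S V S small ⇒ small one S V S small ⇒ small one V S small V S small ⇒ small one small S V S small V S small ⇒ small one small small V S small V S small ⇒ small one small small one S small V S small ⇒ small one small small one small small V S small ⇒ small one small small one small small one S small ⇒ small one small small one small small one small small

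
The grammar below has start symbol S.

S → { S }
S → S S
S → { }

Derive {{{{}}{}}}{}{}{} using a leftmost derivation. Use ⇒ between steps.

S⇒SS⇒SSS⇒SSSS⇒{S}SSS⇒{{S}}SSS⇒{{SS}}SSS⇒{{{S}S}}SSS⇒{{{{}}S}}SSS⇒{{{{}}{}}}SSS⇒{{{{}}{}}}{}SS⇒{{{{}}{}}}{}{}S⇒{{{{}}{}}}{}{}{}

S ⇒ SS   [S → S S]
SS ⇒ SSS   [S → S S]
SSS ⇒ SSSS   [S → S S]
SSSS ⇒ {S}SSS   [S → { S }]
{S}SSS ⇒ {{S}}SSS   [S → { S }]
{{S}}SSS ⇒ {{SS}}SSS   [S → S S]
{{SS}}SSS ⇒ {{{S}S}}SSS   [S → { S }]
{{{S}S}}SSS ⇒ {{{{}}S}}SSS   [S → { }]
{{{{}}S}}SSS ⇒ {{{{}}{}}}SSS   [S → { }]
{{{{}}{}}}SSS ⇒ {{{{}}{}}}{}SS   [S → { }]
{{{{}}{}}}{}SS ⇒ {{{{}}{}}}{}{}S   [S → { }]
{{{{}}{}}}{}{}S ⇒ {{{{}}{}}}{}{}{}   [S → { }]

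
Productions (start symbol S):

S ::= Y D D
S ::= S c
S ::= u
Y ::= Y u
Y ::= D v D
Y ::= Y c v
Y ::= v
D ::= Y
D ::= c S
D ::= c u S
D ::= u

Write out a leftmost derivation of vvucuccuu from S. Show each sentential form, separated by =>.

S => YDD   [S ::= Y D D]
YDD => DvDDD   [Y ::= D v D]
DvDDD => YvDDD   [D ::= Y]
YvDDD => vvDDD   [Y ::= v]
vvDDD => vvuDD   [D ::= u]
vvuDD => vvucSD   [D ::= c S]
vvucSD => vvucScD   [S ::= S c]
vvucScD => vvucucD   [S ::= u]
vvucucD => vvucuccuS   [D ::= c u S]
vvucuccuS => vvucuccuu   [S ::= u]

S=>YDD=>DvDDD=>YvDDD=>vvDDD=>vvuDD=>vvucSD=>vvucScD=>vvucucD=>vvucuccuS=>vvucuccuu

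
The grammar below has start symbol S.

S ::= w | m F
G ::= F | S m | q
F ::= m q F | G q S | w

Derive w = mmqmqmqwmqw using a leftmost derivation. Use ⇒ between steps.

S ⇒ mF   [S ::= m F]
mF ⇒ mmqF   [F ::= m q F]
mmqF ⇒ mmqmqF   [F ::= m q F]
mmqmqF ⇒ mmqmqmqF   [F ::= m q F]
mmqmqmqF ⇒ mmqmqmqGqS   [F ::= G q S]
mmqmqmqGqS ⇒ mmqmqmqSmqS   [G ::= S m]
mmqmqmqSmqS ⇒ mmqmqmqwmqS   [S ::= w]
mmqmqmqwmqS ⇒ mmqmqmqwmqw   [S ::= w]

S⇒mF⇒mmqF⇒mmqmqF⇒mmqmqmqF⇒mmqmqmqGqS⇒mmqmqmqSmqS⇒mmqmqmqwmqS⇒mmqmqmqwmqw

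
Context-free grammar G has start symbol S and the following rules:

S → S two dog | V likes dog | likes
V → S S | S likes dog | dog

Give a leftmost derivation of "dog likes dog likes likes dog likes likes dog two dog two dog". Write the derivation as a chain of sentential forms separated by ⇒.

S ⇒ S two dog   [S → S two dog]
S two dog ⇒ S two dog two dog   [S → S two dog]
S two dog two dog ⇒ V likes dog two dog two dog   [S → V likes dog]
V likes dog two dog two dog ⇒ S S likes dog two dog two dog   [V → S S]
S S likes dog two dog two dog ⇒ V likes dog S likes dog two dog two dog   [S → V likes dog]
V likes dog S likes dog two dog two dog ⇒ S S likes dog S likes dog two dog two dog   [V → S S]
S S likes dog S likes dog two dog two dog ⇒ V likes dog S likes dog S likes dog two dog two dog   [S → V likes dog]
V likes dog S likes dog S likes dog two dog two dog ⇒ dog likes dog S likes dog S likes dog two dog two dog   [V → dog]
dog likes dog S likes dog S likes dog two dog two dog ⇒ dog likes dog likes likes dog S likes dog two dog two dog   [S → likes]
dog likes dog likes likes dog S likes dog two dog two dog ⇒ dog likes dog likes likes dog likes likes dog two dog two dog   [S → likes]

S ⇒ S two dog ⇒ S two dog two dog ⇒ V likes dog two dog two dog ⇒ S S likes dog two dog two dog ⇒ V likes dog S likes dog two dog two dog ⇒ S S likes dog S likes dog two dog two dog ⇒ V likes dog S likes dog S likes dog two dog two dog ⇒ dog likes dog S likes dog S likes dog two dog two dog ⇒ dog likes dog likes likes dog S likes dog two dog two dog ⇒ dog likes dog likes likes dog likes likes dog two dog two dog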